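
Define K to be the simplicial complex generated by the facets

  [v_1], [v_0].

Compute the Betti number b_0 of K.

b_0 = 2.

We work with the vertex ordering v_0 < v_1. The simplices of K, each written with vertices in increasing order, are:

  0-simplices (2): [v_0], [v_1]

so the chain groups are C_0 ≅ Z^2.

From H_k ≅ ker(∂_k) / im(∂_{k+1}) we obtain:

  H_0: rank C_0 − rank ∂_1 = 2 − 0 = 2, and there is no ∂_1, so H_0 ≅ Z^2.

Hence the Betti numbers are b_0 = 2.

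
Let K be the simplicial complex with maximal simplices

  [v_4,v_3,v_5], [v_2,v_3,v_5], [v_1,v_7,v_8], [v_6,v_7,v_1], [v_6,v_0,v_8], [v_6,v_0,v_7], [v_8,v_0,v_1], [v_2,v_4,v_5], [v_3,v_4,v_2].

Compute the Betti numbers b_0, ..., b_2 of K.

Take the total order v_0 < v_1 < v_2 < v_3 < v_4 < v_5 < v_6 < v_7 < v_8 on the vertex set. Then K (dimension 2) consists of the simplices:

  0-simplices (9): [v_0], [v_1], [v_2], [v_3], [v_4], [v_5], [v_6], [v_7], [v_8]
  1-simplices (16): (16 of them)
  2-simplices (9): [v_0,v_1,v_8], [v_0,v_6,v_7], [v_0,v_6,v_8], [v_1,v_6,v_7], [v_1,v_7,v_8], [v_2,v_3,v_4], [v_2,v_3,v_5], [v_2,v_4,v_5], [v_3,v_4,v_5]

giving chain groups C_0 ≅ Z^9, C_1 ≅ Z^16, C_2 ≅ Z^9.

Boundary ∂_1: C_1 → C_0 sends each edge [p,q] (with p < q) to q − p. For instance
  ∂[v_1,v_7] = [v_7] − [v_1].
The 9×16 boundary matrix has rank 7 and Smith normal form diag(1,1,1,1,1,1,1).

The boundary map ∂_2: C_2 → C_1 acts by ∂[p,q,r] = [q,r] − [p,r] + [p,q]. For instance
  ∂[v_0,v_6,v_8] = [v_6,v_8] − [v_0,v_8] + [v_0,v_6],
  ∂[v_2,v_3,v_4] = [v_3,v_4] − [v_2,v_4] + [v_2,v_3].
As a 16×9 matrix over Z this has rank 8, with invariant factors (1,1,1,1,1,1,1,1).

Computing H_k = (kernel of ∂_k) / (image of ∂_{k+1}):

  H_0: rank C_0 − rank ∂_1 = 9 − 7 = 2, and the invariant factors of ∂_1 are all 1, so H_0 = Z^2.
  H_1: rank ker ∂_1 − rank ∂_2 = (16 − 7) − 8 = 1, and the invariant factors of ∂_2 are all 1, so H_1 = Z.
  H_2: rank ker ∂_2 − rank ∂_3 = (9 − 8) − 0 = 1, and there is no ∂_3, so H_2 = Z.

Hence the Betti numbers are b_0 = 2, b_1 = 1, b_2 = 1.

b_0 = 2, b_1 = 1, b_2 = 1.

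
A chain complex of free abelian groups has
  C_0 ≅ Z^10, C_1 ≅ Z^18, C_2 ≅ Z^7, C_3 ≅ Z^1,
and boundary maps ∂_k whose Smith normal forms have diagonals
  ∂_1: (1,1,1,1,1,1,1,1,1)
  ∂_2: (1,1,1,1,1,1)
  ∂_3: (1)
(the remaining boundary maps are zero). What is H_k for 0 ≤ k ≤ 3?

H_0: b_0 = 10 − 0 − 9 = 1; torsion from ∂_1 factors > 1: none. So H_0 = Z.
H_1: b_1 = 18 − 9 − 6 = 3; torsion from ∂_2 factors > 1: none. So H_1 = Z^3.
H_2: b_2 = 7 − 6 − 1 = 0; torsion from ∂_3 factors > 1: none. So H_2 = 0.
H_3: b_3 = 1 − 1 − 0 = 0; torsion from ∂_4 factors > 1: none. So H_3 = 0.

H_0 = Z,  H_1 = Z^3,  H_2 = 0,  H_3 = 0.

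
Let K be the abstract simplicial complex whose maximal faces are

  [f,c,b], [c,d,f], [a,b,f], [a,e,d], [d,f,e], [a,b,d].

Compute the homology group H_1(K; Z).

H_1 = Z.

K has 6 vertices, 12 edges, 6 triangles.
rank ∂_1 = 5, rank ∂_2 = 6 ⇒ b_1 = 12 − 5 − 6 = 1; all invariant factors of ∂_2 are 1 so no torsion. So H_1 ≅ Z.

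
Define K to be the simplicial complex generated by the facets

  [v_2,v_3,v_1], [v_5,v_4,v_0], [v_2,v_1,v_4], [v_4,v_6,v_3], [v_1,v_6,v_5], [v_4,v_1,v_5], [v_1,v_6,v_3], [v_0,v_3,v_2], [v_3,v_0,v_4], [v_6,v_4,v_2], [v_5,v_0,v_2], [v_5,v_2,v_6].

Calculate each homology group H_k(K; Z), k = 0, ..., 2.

Order the vertices as v_0 < v_1 < v_2 < v_3 < v_4 < v_5 < v_6. Listing each simplex with vertices in this order, K has dimension 2 with simplices:

  0-simplices (7): [v_0], [v_1], [v_2], [v_3], [v_4], [v_5], [v_6]
  1-simplices (18): (18 of them)
  2-simplices (12): (12 of them)

giving chain groups C_0 ≅ Z^7, C_1 ≅ Z^18, C_2 ≅ Z^12.

Boundary ∂_1: C_1 → C_0 maps an edge to its endpoints' difference, ∂[p,q] = q − p.
This gives a 7×18 integer matrix of rank 6; reducing to Smith normal form yields diagonal entries (1,1,1,1,1,1).

The boundary map ∂_2: C_2 → C_1 acts by ∂[p,q,r] = [q,r] − [p,r] + [p,q]. For instance
  ∂[v_1,v_4,v_5] = [v_4,v_5] − [v_1,v_5] + [v_1,v_4],
  ∂[v_1,v_2,v_4] = [v_2,v_4] − [v_1,v_4] + [v_1,v_2].
The resulting 18×12 matrix has rank 12, and its Smith normal form has invariant factors (1,1,1,1,1,1,1,1,1,1,1,2).

Now H_k = ker ∂_k / im ∂_{k+1}, so:

  H_0: rank C_0 − rank ∂_1 = 7 − 6 = 1, and the invariant factors of ∂_1 are all 1, so H_0 = Z.
  H_1: rank ker ∂_1 − rank ∂_2 = (18 − 6) − 12 = 0, and ∂_2 has invariant factor 2 > 1, so H_1 = Z/2.
  H_2: rank ker ∂_2 − rank ∂_3 = (12 − 12) − 0 = 0, and there is no ∂_3, so H_2 = 0.

As a check, the Euler characteristic is 7 − 18 + 12 = 1, which agrees with 1 − 0 + 0 = 1.

H_0 = Z,  H_1 = Z/2,  H_2 = 0.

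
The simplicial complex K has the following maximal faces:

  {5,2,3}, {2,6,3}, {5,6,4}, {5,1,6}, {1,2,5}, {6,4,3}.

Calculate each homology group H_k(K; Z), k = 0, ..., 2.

Fix the vertex order 1 < 2 < 3 < 4 < 5 < 6 and write every simplex with vertices in increasing order. Then dim K = 2 and the simplices of K are:

  0-simplices (6): [1], [2], [3], [4], [5], [6]
  1-simplices (12): [1,2], [1,5], [1,6], [2,3], [2,5], [2,6], [3,4], [3,5], [3,6], [4,5], [4,6], [5,6]
  2-simplices (6): [1,2,5], [1,5,6], [2,3,5], [2,3,6], [3,4,6], [4,5,6]

giving chain groups C_0 ≅ Z^6, C_1 ≅ Z^12, C_2 ≅ Z^6.

Boundary ∂_1: C_1 → C_0 sends each edge [p,q] (with p < q) to q − p.
This gives a 6×12 integer matrix of rank 5; reducing to Smith normal form yields diagonal entries (1,1,1,1,1).

∂_2: C_2 → C_1 sends each 2-simplex [p,q,r] to [q,r] − [p,r] + [p,q]. For instance
  ∂[1,2,5] = [2,5] − [1,5] + [1,2],
  ∂[2,3,6] = [3,6] − [2,6] + [2,3].
The resulting 12×6 matrix has rank 6, and its Smith normal form has invariant factors (1,1,1,1,1,1).

Reading off H_k = ker ∂_k / im ∂_{k+1}:

  H_0: rank C_0 − rank ∂_1 = 6 − 5 = 1, and the invariant factors of ∂_1 are all 1, so H_0 = Z.
  H_1: rank ker ∂_1 − rank ∂_2 = (12 − 5) − 6 = 1, and the invariant factors of ∂_2 are all 1, so H_1 = Z.
  H_2: rank ker ∂_2 − rank ∂_3 = (6 − 6) − 0 = 0, and there is no ∂_3, so H_2 = 0.

H_0 = Z,  H_1 = Z,  H_2 = 0.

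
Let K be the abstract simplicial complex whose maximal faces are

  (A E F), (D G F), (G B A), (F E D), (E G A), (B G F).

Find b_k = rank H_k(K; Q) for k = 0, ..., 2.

Order the vertices as A < B < D < E < F < G. Listing each simplex with vertices in this order, K has dimension 2 with simplices:

  0-simplices (6): A, B, D, E, F, G
  1-simplices (12): AB, AE, AF, AG, BF, BG, DE, DF, DG, EF, EG, FG
  2-simplices (6): ABG, AEF, AEG, BFG, DEF, DFG

Hence C_0 ≅ Z^6, C_1 ≅ Z^12, C_2 ≅ Z^6.

∂_1: C_1 → C_0 sends each edge [p,q] (with p < q) to q − p.
This gives a 6×12 integer matrix of rank 5; reducing to Smith normal form yields diagonal entries (1,1,1,1,1).

Boundary ∂_2: C_2 → C_1 sends each 2-simplex [p,q,r] to [q,r] − [p,r] + [p,q]. For instance
  ∂AEG = EG − AG + AE,
  ∂ABG = BG − AG + AB.
As a 12×6 matrix over Z this has rank 6, with invariant factors (1,1,1,1,1,1).

From H_k ≅ ker(∂_k) / im(∂_{k+1}) we obtain:

  H_0: rank C_0 − rank ∂_1 = 6 − 5 = 1, and the invariant factors of ∂_1 are all 1, so H_0 = Z.
  H_1: rank ker ∂_1 − rank ∂_2 = (12 − 5) − 6 = 1, and the invariant factors of ∂_2 are all 1, so H_1 = Z.
  H_2: rank ker ∂_2 − rank ∂_3 = (6 − 6) − 0 = 0, and there is no ∂_3, so H_2 = 0.

As a check, the Euler characteristic is 6 − 12 + 6 = 0, which agrees with 1 − 1 + 0 = 0.
(K is a triangulation of the cylinder S^1 x I.)

Hence the Betti numbers are b_0 = 1, b_1 = 1, b_2 = 0.

b_0 = 1, b_1 = 1, b_2 = 0.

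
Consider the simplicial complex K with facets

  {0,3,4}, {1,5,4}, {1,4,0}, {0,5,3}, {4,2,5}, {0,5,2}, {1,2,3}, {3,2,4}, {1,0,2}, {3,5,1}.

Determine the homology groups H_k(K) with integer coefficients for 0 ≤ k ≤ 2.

H_0 ≅ Z,  H_1 ≅ Z_2,  H_2 = 0.

Take the total order 0 < 1 < 2 < 3 < 4 < 5 on the vertex set. Then K (dimension 2) consists of the simplices:

  0-simplices (6): [0], [1], [2], [3], [4], [5]
  1-simplices (15): [0,1], [0,2], [0,3], [0,4], [0,5], [1,2], [1,3], [1,4], [1,5], [2,3], [2,4], [2,5], [3,4], [3,5], [4,5]
  2-simplices (10): [0,1,2], [0,1,4], [0,2,5], [0,3,4], [0,3,5], [1,2,3], [1,3,5], [1,4,5], [2,3,4], [2,4,5]

Hence C_0 ≅ Z^6, C_1 ≅ Z^15, C_2 ≅ Z^10.

The boundary map ∂_1: C_1 → C_0 sends each edge [p,q] (with p < q) to q − p. For instance
  ∂[0,4] = [4] − [0].
The resulting 6×15 matrix has rank 5, and its Smith normal form has invariant factors (1,1,1,1,1).

The boundary map ∂_2: C_2 → C_1 maps a triangle to the signed sum of its edges. For instance
  ∂[0,3,4] = [3,4] − [0,4] + [0,3],
  ∂[0,1,4] = [1,4] − [0,4] + [0,1].
This gives a 15×10 integer matrix of rank 10; reducing to Smith normal form yields diagonal entries (1,1,1,1,1,1,1,1,1,2).

Now H_k = ker ∂_k / im ∂_{k+1}, so:

  H_0: rank C_0 − rank ∂_1 = 6 − 5 = 1, and the invariant factors of ∂_1 are all 1, so H_0 = Z.
  H_1: rank ker ∂_1 − rank ∂_2 = (15 − 5) − 10 = 0, and ∂_2 has invariant factor 2 > 1, so H_1 = Z_2.
  H_2: rank ker ∂_2 − rank ∂_3 = (10 − 10) − 0 = 0, and there is no ∂_3, so H_2 = 0.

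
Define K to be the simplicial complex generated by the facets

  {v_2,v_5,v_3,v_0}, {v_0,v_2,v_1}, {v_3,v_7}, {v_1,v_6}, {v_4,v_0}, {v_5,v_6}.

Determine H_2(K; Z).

We work with the vertex ordering v_0 < v_1 < v_2 < v_3 < v_4 < v_5 < v_6 < v_7. The simplices of K, each written with vertices in increasing order, are:

  0-simplices (8): [v_0], [v_1], [v_2], [v_3], [v_4], [v_5], [v_6], [v_7]
  1-simplices (12): [v_0,v_1], [v_0,v_2], [v_0,v_3], [v_0,v_4], [v_0,v_5], [v_1,v_2], [v_1,v_6], [v_2,v_3], [v_2,v_5], [v_3,v_5], [v_3,v_7], [v_5,v_6]
  2-simplices (5): [v_0,v_1,v_2], [v_0,v_2,v_3], [v_0,v_2,v_5], [v_0,v_3,v_5], [v_2,v_3,v_5]
  3-simplices (1): [v_0,v_2,v_3,v_5]

Hence C_0 ≅ Z^8, C_1 ≅ Z^12, C_2 ≅ Z^5, C_3 ≅ Z^1.

The boundary map ∂_1: C_1 → C_0 maps an edge to its endpoints' difference, ∂[p,q] = q − p. For instance
  ∂[v_0,v_4] = [v_4] − [v_0].
The resulting 8×12 matrix has rank 7, and its Smith normal form has invariant factors (1,1,1,1,1,1,1).

Boundary ∂_2: C_2 → C_1 acts by ∂[p,q,r] = [q,r] − [p,r] + [p,q]. For instance
  ∂[v_0,v_3,v_5] = [v_3,v_5] − [v_0,v_5] + [v_0,v_3],
  ∂[v_0,v_1,v_2] = [v_1,v_2] − [v_0,v_2] + [v_0,v_1].
This gives a 12×5 integer matrix of rank 4; reducing to Smith normal form yields diagonal entries (1,1,1,1).

∂_3: C_3 → C_2 sends each 3-simplex σ to the alternating sum Σ_i (−1)^i (σ with its i-th vertex removed). For instance
  ∂[v_0,v_2,v_3,v_5] = [v_2,v_3,v_5] − [v_0,v_3,v_5] + [v_0,v_2,v_5] − [v_0,v_2,v_3].
As a 5×1 matrix over Z this has rank 1, with invariant factors (1).

Computing H_k = (kernel of ∂_k) / (image of ∂_{k+1}):

  H_2: rank ker ∂_2 − rank ∂_3 = (5 − 4) − 1 = 0, and the invariant factors of ∂_3 are all 1, so H_2 = 0.

H_2 ≅ 0.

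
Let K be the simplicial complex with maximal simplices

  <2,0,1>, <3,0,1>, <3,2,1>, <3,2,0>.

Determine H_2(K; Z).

K has 4 vertices, 6 edges, 4 triangles.
rank ∂_2 = 3, rank ∂_3 = 0 ⇒ b_2 = 4 − 3 − 0 = 1. So H_2 ≅ Z.

H_2 = Z.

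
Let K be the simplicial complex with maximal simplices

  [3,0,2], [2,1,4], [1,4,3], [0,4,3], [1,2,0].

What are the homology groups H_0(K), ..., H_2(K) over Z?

We work with the vertex ordering 0 < 1 < 2 < 3 < 4. The simplices of K, each written with vertices in increasing order, are:

  0-simplices (5): [0], [1], [2], [3], [4]
  1-simplices (10): [0,1], [0,2], [0,3], [0,4], [1,2], [1,3], [1,4], [2,3], [2,4], [3,4]
  2-simplices (5): [0,1,2], [0,2,3], [0,3,4], [1,2,4], [1,3,4]

giving chain groups C_0 ≅ Z^5, C_1 ≅ Z^10, C_2 ≅ Z^5.

The boundary map ∂_1: C_1 → C_0 maps an edge to its endpoints' difference, ∂[p,q] = q − p. For instance
  ∂[2,3] = [3] − [2].
This gives a 5×10 integer matrix of rank 4; reducing to Smith normal form yields diagonal entries (1,1,1,1).

∂_2: C_2 → C_1 maps a triangle to the signed sum of its edges. For instance
  ∂[0,2,3] = [2,3] − [0,3] + [0,2],
  ∂[0,1,2] = [1,2] − [0,2] + [0,1].
The 10×5 boundary matrix has rank 5 and Smith normal form diag(1,1,1,1,1).

Now H_k = ker ∂_k / im ∂_{k+1}, so:

  H_0: rank C_0 − rank ∂_1 = 5 − 4 = 1, and the invariant factors of ∂_1 are all 1, so H_0 = Z.
  H_1: rank ker ∂_1 − rank ∂_2 = (10 − 4) − 5 = 1, and the invariant factors of ∂_2 are all 1, so H_1 = Z.
  H_2: rank ker ∂_2 − rank ∂_3 = (5 − 5) − 0 = 0, and there is no ∂_3, so H_2 = 0.

H_0 = Z,  H_1 = Z,  H_2 = 0.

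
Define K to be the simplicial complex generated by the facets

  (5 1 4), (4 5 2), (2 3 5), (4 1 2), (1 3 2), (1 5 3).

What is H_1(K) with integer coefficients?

H_1 ≅ 0.

We work with the vertex ordering 1 < 2 < 3 < 4 < 5. The simplices of K, each written with vertices in increasing order, are:

  0-simplices (5): [1], [2], [3], [4], [5]
  1-simplices (9): [1,2], [1,3], [1,4], [1,5], [2,3], [2,4], [2,5], [3,5], [4,5]
  2-simplices (6): [1,2,3], [1,2,4], [1,3,5], [1,4,5], [2,3,5], [2,4,5]

giving chain groups C_0 ≅ Z^5, C_1 ≅ Z^9, C_2 ≅ Z^6.

∂_1: C_1 → C_0 sends each edge [p,q] (with p < q) to q − p. For instance
  ∂[1,2] = [2] − [1].
This gives a 5×9 integer matrix of rank 4; reducing to Smith normal form yields diagonal entries (1,1,1,1).

∂_2: C_2 → C_1 acts by ∂[p,q,r] = [q,r] − [p,r] + [p,q]. For instance
  ∂[1,2,4] = [2,4] − [1,4] + [1,2],
  ∂[1,2,3] = [2,3] − [1,3] + [1,2].
As a 9×6 matrix over Z this has rank 5, with invariant factors (1,1,1,1,1).

Reading off H_k = ker ∂_k / im ∂_{k+1}:

  H_1: rank ker ∂_1 − rank ∂_2 = (9 − 4) − 5 = 0, and the invariant factors of ∂_2 are all 1, so H_1 ≅ 0.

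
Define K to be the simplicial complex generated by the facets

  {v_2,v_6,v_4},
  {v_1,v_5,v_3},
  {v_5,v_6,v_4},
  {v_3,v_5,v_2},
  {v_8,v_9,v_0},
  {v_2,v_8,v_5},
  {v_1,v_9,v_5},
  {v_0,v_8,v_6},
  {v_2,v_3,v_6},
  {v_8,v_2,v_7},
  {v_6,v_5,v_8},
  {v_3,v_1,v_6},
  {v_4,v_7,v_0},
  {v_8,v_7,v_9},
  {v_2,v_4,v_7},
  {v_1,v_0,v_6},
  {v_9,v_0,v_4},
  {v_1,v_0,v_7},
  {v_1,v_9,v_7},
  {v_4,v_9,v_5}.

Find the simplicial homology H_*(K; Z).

H_0 ≅ Z,  H_1 ≅ Z ⊕ Z/2,  H_2 = 0.

Order the vertices as v_0 < v_1 < v_2 < v_3 < v_4 < v_5 < v_6 < v_7 < v_8 < v_9. Listing each simplex with vertices in this order, K has dimension 2 with simplices:

  0-simplices (10): [v_0], [v_1], [v_2], [v_3], [v_4], [v_5], [v_6], [v_7], [v_8], [v_9]
  1-simplices (30): (30 of them)
  2-simplices (20): (20 of them)

so the chain groups are C_0 ≅ Z^10, C_1 ≅ Z^30, C_2 ≅ Z^20.

The boundary map ∂_1: C_1 → C_0 maps an edge to its endpoints' difference, ∂[p,q] = q − p. For instance
  ∂[v_7,v_9] = [v_9] − [v_7].
As a 10×30 matrix over Z this has rank 9, with invariant factors (1,1,1,1,1,1,1,1,1).

∂_2: C_2 → C_1 maps a triangle to the signed sum of its edges. For instance
  ∂[v_7,v_8,v_9] = [v_8,v_9] − [v_7,v_9] + [v_7,v_8],
  ∂[v_1,v_7,v_9] = [v_7,v_9] − [v_1,v_9] + [v_1,v_7].
The resulting 30×20 matrix has rank 20, and its Smith normal form has invariant factors (1,1,1,1,1,1,1,1,1,1,1,1,1,1,1,1,1,1,1,2).

Computing H_k = (kernel of ∂_k) / (image of ∂_{k+1}):

  H_0: rank C_0 − rank ∂_1 = 10 − 9 = 1, and the invariant factors of ∂_1 are all 1, so H_0 ≅ Z.
  H_1: rank ker ∂_1 − rank ∂_2 = (30 − 9) − 20 = 1, and ∂_2 has invariant factor 2 > 1, so H_1 ≅ Z ⊕ Z/2.
  H_2: rank ker ∂_2 − rank ∂_3 = (20 − 20) − 0 = 0, and there is no ∂_3, so H_2 ≅ 0.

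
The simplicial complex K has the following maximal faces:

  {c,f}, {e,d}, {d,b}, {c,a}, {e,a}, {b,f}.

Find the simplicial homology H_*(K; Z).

H_0 = Z,  H_1 = Z.

We work with the vertex ordering a < b < c < d < e < f. The simplices of K, each written with vertices in increasing order, are:

  0-simplices (6): a, b, c, d, e, f
  1-simplices (6): ac, ae, bd, bf, cf, de

Hence C_0 ≅ Z^6, C_1 ≅ Z^6.

∂_1: C_1 → C_0 is given by ∂[p,q] = [q] − [p].
The resulting 6×6 matrix has rank 5, and its Smith normal form has invariant factors (1,1,1,1,1).

Reading off H_k = ker ∂_k / im ∂_{k+1}:

  H_0: rank C_0 − rank ∂_1 = 6 − 5 = 1, and the invariant factors of ∂_1 are all 1, so H_0 ≅ Z.
  H_1: rank ker ∂_1 − rank ∂_2 = (6 − 5) − 0 = 1, and there is no ∂_2, so H_1 ≅ Z.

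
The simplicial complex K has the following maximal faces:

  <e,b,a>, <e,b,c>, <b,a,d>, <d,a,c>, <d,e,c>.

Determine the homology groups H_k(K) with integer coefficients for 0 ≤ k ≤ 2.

H_0 ≅ Z,  H_1 ≅ Z,  H_2 = 0.

Order the vertices as a < b < c < d < e. Listing each simplex with vertices in this order, K has dimension 2 with simplices:

  0-simplices (5): a, b, c, d, e
  1-simplices (10): ab, ac, ad, ae, bc, bd, be, cd, ce, de
  2-simplices (5): abd, abe, acd, bce, cde

Hence C_0 ≅ Z^5, C_1 ≅ Z^10, C_2 ≅ Z^5.

∂_1: C_1 → C_0 sends each edge [p,q] (with p < q) to q − p. For instance
  ∂ac = c − a.
The resulting 5×10 matrix has rank 4, and its Smith normal form has invariant factors (1,1,1,1).

Boundary ∂_2: C_2 → C_1 sends each 2-simplex [p,q,r] to [q,r] − [p,r] + [p,q]. For instance
  ∂cde = de − ce + cd,
  ∂bce = ce − be + bc.
The resulting 10×5 matrix has rank 5, and its Smith normal form has invariant factors (1,1,1,1,1).

Computing H_k = (kernel of ∂_k) / (image of ∂_{k+1}):

  H_0: rank C_0 − rank ∂_1 = 5 − 4 = 1, and the invariant factors of ∂_1 are all 1, so H_0 = Z.
  H_1: rank ker ∂_1 − rank ∂_2 = (10 − 4) − 5 = 1, and the invariant factors of ∂_2 are all 1, so H_1 = Z.
  H_2: rank ker ∂_2 − rank ∂_3 = (5 − 5) − 0 = 0, and there is no ∂_3, so H_2 = 0.

As a check, the Euler characteristic is 5 − 10 + 5 = 0, which agrees with 1 − 1 + 0 = 0.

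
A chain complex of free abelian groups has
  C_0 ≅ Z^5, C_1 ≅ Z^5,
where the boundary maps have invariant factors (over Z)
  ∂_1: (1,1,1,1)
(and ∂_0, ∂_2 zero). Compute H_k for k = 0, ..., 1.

H_0: b_0 = 5 − 0 − 4 = 1; torsion from ∂_1 factors > 1: none. So H_0 = Z.
H_1: b_1 = 5 − 4 − 0 = 1; torsion from ∂_2 factors > 1: none. So H_1 = Z.

H_0 = Z,  H_1 = Z.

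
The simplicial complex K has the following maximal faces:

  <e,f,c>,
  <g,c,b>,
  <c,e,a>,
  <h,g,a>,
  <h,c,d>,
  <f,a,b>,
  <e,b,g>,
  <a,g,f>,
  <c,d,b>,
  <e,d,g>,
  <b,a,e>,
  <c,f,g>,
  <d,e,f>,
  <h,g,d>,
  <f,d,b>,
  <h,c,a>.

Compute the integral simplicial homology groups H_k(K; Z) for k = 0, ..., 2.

Order the vertices as a < b < c < d < e < f < g < h. Listing each simplex with vertices in this order, K has dimension 2 with simplices:

  0-simplices (8): a, b, c, d, e, f, g, h
  1-simplices (24): ab, ac, ae, af, ag, ah, bc, bd, be, bf, bg, cd, ce, cf, cg, ch, de, df, dg, dh, ef, eg, fg, gh
  2-simplices (16): abe, abf, ace, ach, afg, agh, bcd, bcg, bdf, beg, cdh, cef, cfg, def, deg, dgh

giving chain groups C_0 ≅ Z^8, C_1 ≅ Z^24, C_2 ≅ Z^16.

∂_1: C_1 → C_0 is given by ∂[p,q] = [q] − [p]. For instance
  ∂gh = h − g.
This gives a 8×24 integer matrix of rank 7; reducing to Smith normal form yields diagonal entries (1,1,1,1,1,1,1).

The boundary map ∂_2: C_2 → C_1 sends each 2-simplex [p,q,r] to [q,r] − [p,r] + [p,q]. For instance
  ∂bcg = cg − bg + bc,
  ∂cdh = dh − ch + cd.
The 24×16 boundary matrix has rank 15 and Smith normal form diag(1,1,1,1,1,1,1,1,1,1,1,1,1,1,1).

Reading off H_k = ker ∂_k / im ∂_{k+1}:

  H_0: rank C_0 − rank ∂_1 = 8 − 7 = 1, and the invariant factors of ∂_1 are all 1, so H_0 = Z.
  H_1: rank ker ∂_1 − rank ∂_2 = (24 − 7) − 15 = 2, and the invariant factors of ∂_2 are all 1, so H_1 = Z^2.
  H_2: rank ker ∂_2 − rank ∂_3 = (16 − 15) − 0 = 1, and there is no ∂_3, so H_2 = Z.

As a check, the Euler characteristic is 8 − 24 + 16 = 0, which agrees with 1 − 2 + 1 = 0.

H_0 ≅ Z,  H_1 ≅ Z^2,  H_2 ≅ Z.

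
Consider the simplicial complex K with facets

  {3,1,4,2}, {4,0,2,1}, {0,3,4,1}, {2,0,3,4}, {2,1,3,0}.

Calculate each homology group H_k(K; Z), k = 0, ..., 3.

We work with the vertex ordering 0 < 1 < 2 < 3 < 4. The simplices of K, each written with vertices in increasing order, are:

  0-simplices (5): [0], [1], [2], [3], [4]
  1-simplices (10): [0,1], [0,2], [0,3], [0,4], [1,2], [1,3], [1,4], [2,3], [2,4], [3,4]
  2-simplices (10): [0,1,2], [0,1,3], [0,1,4], [0,2,3], [0,2,4], [0,3,4], [1,2,3], [1,2,4], [1,3,4], [2,3,4]
  3-simplices (5): [0,1,2,3], [0,1,2,4], [0,1,3,4], [0,2,3,4], [1,2,3,4]

giving chain groups C_0 ≅ Z^5, C_1 ≅ Z^10, C_2 ≅ Z^10, C_3 ≅ Z^5.

∂_1: C_1 → C_0 sends each edge [p,q] (with p < q) to q − p. For instance
  ∂[1,2] = [2] − [1].
The resulting 5×10 matrix has rank 4, and its Smith normal form has invariant factors (1,1,1,1).

∂_2: C_2 → C_1 maps a triangle to the signed sum of its edges. For instance
  ∂[0,1,3] = [1,3] − [0,3] + [0,1],
  ∂[1,3,4] = [3,4] − [1,4] + [1,3].
As a 10×10 matrix over Z this has rank 6, with invariant factors (1,1,1,1,1,1).

The boundary map ∂_3: C_3 → C_2 sends each 3-simplex σ to the alternating sum Σ_i (−1)^i (σ with its i-th vertex removed). For instance
  ∂[1,2,3,4] = [2,3,4] − [1,3,4] + [1,2,4] − [1,2,3],
  ∂[0,1,2,3] = [1,2,3] − [0,2,3] + [0,1,3] − [0,1,2].
As a 10×5 matrix over Z this has rank 4, with invariant factors (1,1,1,1).

Reading off H_k = ker ∂_k / im ∂_{k+1}:

  H_0: rank C_0 − rank ∂_1 = 5 − 4 = 1, and the invariant factors of ∂_1 are all 1, so H_0 ≅ Z.
  H_1: rank ker ∂_1 − rank ∂_2 = (10 − 4) − 6 = 0, and the invariant factors of ∂_2 are all 1, so H_1 ≅ 0.
  H_2: rank ker ∂_2 − rank ∂_3 = (10 − 6) − 4 = 0, and the invariant factors of ∂_3 are all 1, so H_2 ≅ 0.
  H_3: rank ker ∂_3 − rank ∂_4 = (5 − 4) − 0 = 1, and there is no ∂_4, so H_3 ≅ Z.

As a check, the Euler characteristic is 5 − 10 + 10 − 5 = 0, which agrees with 1 − 0 + 0 − 1 = 0.
(K is a triangulation of the 3-sphere S^3.)

H_0 ≅ Z,  H_1 = 0,  H_2 = 0,  H_3 ≅ Z.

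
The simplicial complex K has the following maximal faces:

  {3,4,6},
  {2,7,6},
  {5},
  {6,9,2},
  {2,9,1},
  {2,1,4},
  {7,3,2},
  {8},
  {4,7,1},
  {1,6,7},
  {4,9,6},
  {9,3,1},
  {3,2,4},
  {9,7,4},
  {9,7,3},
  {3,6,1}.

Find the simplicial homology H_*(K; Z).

Order the vertices as 1 < 2 < 3 < 4 < 5 < 6 < 7 < 8 < 9. Listing each simplex with vertices in this order, K has dimension 2 with simplices:

  0-simplices (9): [1], [2], [3], [4], [5], [6], [7], [8], [9]
  1-simplices (21): [1,2], [1,3], [1,4], [1,6], [1,7], [1,9], [2,3], [2,4], [2,6], [2,7], [2,9], [3,4], [3,6], [3,7], [3,9], [4,6], [4,7], [4,9], [6,7], [6,9], [7,9]
  2-simplices (14): [1,2,4], [1,2,9], [1,3,6], [1,3,9], [1,4,7], [1,6,7], [2,3,4], [2,3,7], [2,6,7], [2,6,9], [3,4,6], [3,7,9], [4,6,9], [4,7,9]

so the chain groups are C_0 ≅ Z^9, C_1 ≅ Z^21, C_2 ≅ Z^14.

The boundary map ∂_1: C_1 → C_0 sends each edge [p,q] (with p < q) to q − p. For instance
  ∂[2,6] = [6] − [2].
The resulting 9×21 matrix has rank 6, and its Smith normal form has invariant factors (1,1,1,1,1,1).

∂_2: C_2 → C_1 sends each 2-simplex [p,q,r] to [q,r] − [p,r] + [p,q]. For instance
  ∂[1,3,6] = [3,6] − [1,6] + [1,3],
  ∂[1,2,4] = [2,4] − [1,4] + [1,2].
This gives a 21×14 integer matrix of rank 13; reducing to Smith normal form yields diagonal entries (1,1,1,1,1,1,1,1,1,1,1,1,1).

Computing H_k = (kernel of ∂_k) / (image of ∂_{k+1}):

  H_0: rank C_0 − rank ∂_1 = 9 − 6 = 3, and the invariant factors of ∂_1 are all 1, so H_0 ≅ Z^3.
  H_1: rank ker ∂_1 − rank ∂_2 = (21 − 6) − 13 = 2, and the invariant factors of ∂_2 are all 1, so H_1 ≅ Z^2.
  H_2: rank ker ∂_2 − rank ∂_3 = (14 − 13) − 0 = 1, and there is no ∂_3, so H_2 ≅ Z.

As a check, the Euler characteristic is 9 − 21 + 14 = 2, which agrees with 3 − 2 + 1 = 2.

H_0 ≅ Z^3,  H_1 ≅ Z^2,  H_2 ≅ Z.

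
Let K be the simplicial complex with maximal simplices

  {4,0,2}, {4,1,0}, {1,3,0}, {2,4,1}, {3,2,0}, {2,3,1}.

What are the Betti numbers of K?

Fix the vertex order 0 < 1 < 2 < 3 < 4 and write every simplex with vertices in increasing order. Then dim K = 2 and the simplices of K are:

  0-simplices (5): [0], [1], [2], [3], [4]
  1-simplices (9): [0,1], [0,2], [0,3], [0,4], [1,2], [1,3], [1,4], [2,3], [2,4]
  2-simplices (6): [0,1,3], [0,1,4], [0,2,3], [0,2,4], [1,2,3], [1,2,4]

so the chain groups are C_0 ≅ Z^5, C_1 ≅ Z^9, C_2 ≅ Z^6.

The boundary map ∂_1: C_1 → C_0 maps an edge to its endpoints' difference, ∂[p,q] = q − p. For instance
  ∂[1,2] = [2] − [1].
As a 5×9 matrix over Z this has rank 4, with invariant factors (1,1,1,1).

Boundary ∂_2: C_2 → C_1 sends each 2-simplex [p,q,r] to [q,r] − [p,r] + [p,q]. For instance
  ∂[0,1,3] = [1,3] − [0,3] + [0,1],
  ∂[0,2,3] = [2,3] − [0,3] + [0,2].
The resulting 9×6 matrix has rank 5, and its Smith normal form has invariant factors (1,1,1,1,1).

Now H_k = ker ∂_k / im ∂_{k+1}, so:

  H_0: rank C_0 − rank ∂_1 = 5 − 4 = 1, and the invariant factors of ∂_1 are all 1, so H_0 = Z.
  H_1: rank ker ∂_1 − rank ∂_2 = (9 − 4) − 5 = 0, and the invariant factors of ∂_2 are all 1, so H_1 = 0.
  H_2: rank ker ∂_2 − rank ∂_3 = (6 − 5) − 0 = 1, and there is no ∂_3, so H_2 = Z.

As a check, the Euler characteristic is 5 − 9 + 6 = 2, which agrees with 1 − 0 + 1 = 2.
(K is a triangulation of the 2-sphere S^2.)

Hence the Betti numbers are b_0 = 1, b_1 = 0, b_2 = 1.

b_0 = 1, b_1 = 0, b_2 = 1.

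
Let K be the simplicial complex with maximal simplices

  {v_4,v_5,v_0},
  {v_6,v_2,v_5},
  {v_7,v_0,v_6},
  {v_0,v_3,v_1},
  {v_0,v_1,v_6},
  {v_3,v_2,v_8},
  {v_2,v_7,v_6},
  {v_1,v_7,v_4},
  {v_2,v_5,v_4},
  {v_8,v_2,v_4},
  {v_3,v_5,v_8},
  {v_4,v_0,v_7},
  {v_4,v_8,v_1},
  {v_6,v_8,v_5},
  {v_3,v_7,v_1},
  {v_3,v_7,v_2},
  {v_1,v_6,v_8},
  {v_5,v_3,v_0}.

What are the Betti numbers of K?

Fix the vertex order v_0 < v_1 < v_2 < v_3 < v_4 < v_5 < v_6 < v_7 < v_8 and write every simplex with vertices in increasing order. Then dim K = 2 and the simplices of K are:

  0-simplices (9): [v_0], [v_1], [v_2], [v_3], [v_4], [v_5], [v_6], [v_7], [v_8]
  1-simplices (27): (27 of them)
  2-simplices (18): (18 of them)

giving chain groups C_0 ≅ Z^9, C_1 ≅ Z^27, C_2 ≅ Z^18.

∂_1: C_1 → C_0 maps an edge to its endpoints' difference, ∂[p,q] = q − p.
The resulting 9×27 matrix has rank 8, and its Smith normal form has invariant factors (1,1,1,1,1,1,1,1).

∂_2: C_2 → C_1 sends each 2-simplex [p,q,r] to [q,r] − [p,r] + [p,q]. For instance
  ∂[v_0,v_6,v_7] = [v_6,v_7] − [v_0,v_7] + [v_0,v_6],
  ∂[v_3,v_5,v_8] = [v_5,v_8] − [v_3,v_8] + [v_3,v_5].
The resulting 27×18 matrix has rank 18, and its Smith normal form has invariant factors (1,1,1,1,1,1,1,1,1,1,1,1,1,1,1,1,1,2).

Now H_k = ker ∂_k / im ∂_{k+1}, so:

  H_0: rank C_0 − rank ∂_1 = 9 − 8 = 1, and the invariant factors of ∂_1 are all 1, so H_0 ≅ Z.
  H_1: rank ker ∂_1 − rank ∂_2 = (27 − 8) − 18 = 1, and ∂_2 has invariant factor 2 > 1, so H_1 ≅ Z ⊕ Z/2Z.
  H_2: rank ker ∂_2 − rank ∂_3 = (18 − 18) − 0 = 0, and there is no ∂_3, so H_2 ≅ 0.

As a check, the Euler characteristic is 9 − 27 + 18 = 0, which agrees with 1 − 1 + 0 = 0.
(K is a triangulation of the Klein bottle.)

Hence the Betti numbers are b_0 = 1, b_1 = 1, b_2 = 0.

b_0 = 1, b_1 = 1, b_2 = 0.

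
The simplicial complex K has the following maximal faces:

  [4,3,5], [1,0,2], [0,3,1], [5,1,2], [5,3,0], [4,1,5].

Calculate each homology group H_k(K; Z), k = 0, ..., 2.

Fix the vertex order 0 < 1 < 2 < 3 < 4 < 5 and write every simplex with vertices in increasing order. Then dim K = 2 and the simplices of K are:

  0-simplices (6): [0], [1], [2], [3], [4], [5]
  1-simplices (12): [0,1], [0,2], [0,3], [0,5], [1,2], [1,3], [1,4], [1,5], [2,5], [3,4], [3,5], [4,5]
  2-simplices (6): [0,1,2], [0,1,3], [0,3,5], [1,2,5], [1,4,5], [3,4,5]

so the chain groups are C_0 ≅ Z^6, C_1 ≅ Z^12, C_2 ≅ Z^6.

∂_1: C_1 → C_0 sends each edge [p,q] (with p < q) to q − p. For instance
  ∂[1,2] = [2] − [1].
As a 6×12 matrix over Z this has rank 5, with invariant factors (1,1,1,1,1).

The boundary map ∂_2: C_2 → C_1 maps a triangle to the signed sum of its edges. For instance
  ∂[0,1,2] = [1,2] − [0,2] + [0,1],
  ∂[0,1,3] = [1,3] − [0,3] + [0,1].
This gives a 12×6 integer matrix of rank 6; reducing to Smith normal form yields diagonal entries (1,1,1,1,1,1).

Computing H_k = (kernel of ∂_k) / (image of ∂_{k+1}):

  H_0: rank C_0 − rank ∂_1 = 6 − 5 = 1, and the invariant factors of ∂_1 are all 1, so H_0 = Z.
  H_1: rank ker ∂_1 − rank ∂_2 = (12 − 5) − 6 = 1, and the invariant factors of ∂_2 are all 1, so H_1 = Z.
  H_2: rank ker ∂_2 − rank ∂_3 = (6 − 6) − 0 = 0, and there is no ∂_3, so H_2 = 0.

(K is a triangulation of the cylinder S^1 x I.)

H_0 ≅ Z,  H_1 ≅ Z,  H_2 = 0.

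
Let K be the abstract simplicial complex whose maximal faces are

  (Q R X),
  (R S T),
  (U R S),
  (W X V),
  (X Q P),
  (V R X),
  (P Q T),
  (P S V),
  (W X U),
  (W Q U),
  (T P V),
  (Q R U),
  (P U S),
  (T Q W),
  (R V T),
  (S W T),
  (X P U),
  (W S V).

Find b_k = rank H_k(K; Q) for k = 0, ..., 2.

b_0 = 1, b_1 = 1, b_2 = 0.

Order the vertices as P < Q < R < S < T < U < V < W < X. Listing each simplex with vertices in this order, K has dimension 2 with simplices:

  0-simplices (9): P, Q, R, S, T, U, V, W, X
  1-simplices (27): PQ, PS, PT, PU, PV, PX, QR, QT, QU, QW, QX, RS, RT, RU, RV, RX, ST, SU, SV, SW, TV, TW, UW, UX, VW, VX, WX
  2-simplices (18): PQT, PQX, PSU, PSV, PTV, PUX, QRU, QRX, QTW, QUW, RST, RSU, RTV, RVX, STW, SVW, UWX, VWX

giving chain groups C_0 ≅ Z^9, C_1 ≅ Z^27, C_2 ≅ Z^18.

∂_1: C_1 → C_0 maps an edge to its endpoints' difference, ∂[p,q] = q − p. For instance
  ∂UX = X − U.
This gives a 9×27 integer matrix of rank 8; reducing to Smith normal form yields diagonal entries (1,1,1,1,1,1,1,1).

Boundary ∂_2: C_2 → C_1 acts by ∂[p,q,r] = [q,r] − [p,r] + [p,q]. For instance
  ∂QUW = UW − QW + QU,
  ∂PQT = QT − PT + PQ.
As a 27×18 matrix over Z this has rank 18, with invariant factors (1,1,1,1,1,1,1,1,1,1,1,1,1,1,1,1,1,2).

From H_k ≅ ker(∂_k) / im(∂_{k+1}) we obtain:

  H_0: rank C_0 − rank ∂_1 = 9 − 8 = 1, and the invariant factors of ∂_1 are all 1, so H_0 = Z.
  H_1: rank ker ∂_1 − rank ∂_2 = (27 − 8) − 18 = 1, and ∂_2 has invariant factor 2 > 1, so H_1 = Z ⊕ Z/2Z.
  H_2: rank ker ∂_2 − rank ∂_3 = (18 − 18) − 0 = 0, and there is no ∂_3, so H_2 = 0.

Hence the Betti numbers are b_0 = 1, b_1 = 1, b_2 = 0.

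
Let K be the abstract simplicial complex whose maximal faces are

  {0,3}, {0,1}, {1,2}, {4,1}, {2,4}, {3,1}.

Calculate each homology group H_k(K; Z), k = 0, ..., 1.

H_0 ≅ Z,  H_1 ≅ Z^2.

K has 5 vertices, 6 edges.
rank ∂_0 = 0, rank ∂_1 = 4 ⇒ b_0 = 5 − 0 − 4 = 1; all invariant factors of ∂_1 are 1 so no torsion. So H_0 = Z.
rank ∂_1 = 4, rank ∂_2 = 0 ⇒ b_1 = 6 − 4 − 0 = 2. So H_1 = Z^2.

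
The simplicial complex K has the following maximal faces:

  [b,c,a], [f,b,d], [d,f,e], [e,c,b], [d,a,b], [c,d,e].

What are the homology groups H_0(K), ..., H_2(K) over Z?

H_0 ≅ Z,  H_1 ≅ Z,  H_2 = 0.

Order the vertices as a < b < c < d < e < f. Listing each simplex with vertices in this order, K has dimension 2 with simplices:

  0-simplices (6): a, b, c, d, e, f
  1-simplices (12): ab, ac, ad, bc, bd, be, bf, cd, ce, de, df, ef
  2-simplices (6): abc, abd, bce, bdf, cde, def

Hence C_0 ≅ Z^6, C_1 ≅ Z^12, C_2 ≅ Z^6.

∂_1: C_1 → C_0 maps an edge to its endpoints' difference, ∂[p,q] = q − p. For instance
  ∂be = e − b.
This gives a 6×12 integer matrix of rank 5; reducing to Smith normal form yields diagonal entries (1,1,1,1,1).

Boundary ∂_2: C_2 → C_1 acts by ∂[p,q,r] = [q,r] − [p,r] + [p,q]. For instance
  ∂cde = de − ce + cd,
  ∂def = ef − df + de.
As a 12×6 matrix over Z this has rank 6, with invariant factors (1,1,1,1,1,1).

Now H_k = ker ∂_k / im ∂_{k+1}, so:

  H_0: rank C_0 − rank ∂_1 = 6 − 5 = 1, and the invariant factors of ∂_1 are all 1, so H_0 ≅ Z.
  H_1: rank ker ∂_1 − rank ∂_2 = (12 − 5) − 6 = 1, and the invariant factors of ∂_2 are all 1, so H_1 ≅ Z.
  H_2: rank ker ∂_2 − rank ∂_3 = (6 − 6) − 0 = 0, and there is no ∂_3, so H_2 ≅ 0.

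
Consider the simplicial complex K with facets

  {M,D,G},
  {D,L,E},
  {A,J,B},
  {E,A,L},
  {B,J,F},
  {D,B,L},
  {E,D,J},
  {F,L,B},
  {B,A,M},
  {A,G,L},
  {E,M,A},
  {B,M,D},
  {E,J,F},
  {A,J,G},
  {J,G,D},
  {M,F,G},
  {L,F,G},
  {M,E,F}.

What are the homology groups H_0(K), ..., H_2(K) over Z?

Order the vertices as A < B < D < E < F < G < J < L < M. Listing each simplex with vertices in this order, K has dimension 2 with simplices:

  0-simplices (9): A, B, D, E, F, G, J, L, M
  1-simplices (27): AB, AE, AG, AJ, AL, AM, BD, BF, BJ, BL, BM, DE, DG, DJ, DL, DM, EF, EJ, EL, EM, FG, FJ, FL, FM, GJ, GL, GM
  2-simplices (18): ABJ, ABM, AEL, AEM, AGJ, AGL, BDL, BDM, BFJ, BFL, DEJ, DEL, DGJ, DGM, EFJ, EFM, FGL, FGM

Hence C_0 ≅ Z^9, C_1 ≅ Z^27, C_2 ≅ Z^18.

Boundary ∂_1: C_1 → C_0 is given by ∂[p,q] = [q] − [p]. For instance
  ∂BD = D − B.
The 9×27 boundary matrix has rank 8 and Smith normal form diag(1,1,1,1,1,1,1,1).

The boundary map ∂_2: C_2 → C_1 sends each 2-simplex [p,q,r] to [q,r] − [p,r] + [p,q]. For instance
  ∂BDM = DM − BM + BD,
  ∂DEJ = EJ − DJ + DE.
The resulting 27×18 matrix has rank 17, and its Smith normal form has invariant factors (1,1,1,1,1,1,1,1,1,1,1,1,1,1,1,1,1).

From H_k ≅ ker(∂_k) / im(∂_{k+1}) we obtain:

  H_0: rank C_0 − rank ∂_1 = 9 − 8 = 1, and the invariant factors of ∂_1 are all 1, so H_0 ≅ Z.
  H_1: rank ker ∂_1 − rank ∂_2 = (27 − 8) − 17 = 2, and the invariant factors of ∂_2 are all 1, so H_1 ≅ Z^2.
  H_2: rank ker ∂_2 − rank ∂_3 = (18 − 17) − 0 = 1, and there is no ∂_3, so H_2 ≅ Z.

(K is a triangulation of the torus T^2.)

H_0 = Z,  H_1 = Z^2,  H_2 = Z.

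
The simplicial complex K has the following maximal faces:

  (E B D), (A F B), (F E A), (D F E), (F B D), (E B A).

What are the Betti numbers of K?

b_0 = 1, b_1 = 0, b_2 = 1.

Order the vertices as A < B < D < E < F. Listing each simplex with vertices in this order, K has dimension 2 with simplices:

  0-simplices (5): A, B, D, E, F
  1-simplices (9): AB, AE, AF, BD, BE, BF, DE, DF, EF
  2-simplices (6): ABE, ABF, AEF, BDE, BDF, DEF

giving chain groups C_0 ≅ Z^5, C_1 ≅ Z^9, C_2 ≅ Z^6.

∂_1: C_1 → C_0 sends each edge [p,q] (with p < q) to q − p.
As a 5×9 matrix over Z this has rank 4, with invariant factors (1,1,1,1).

Boundary ∂_2: C_2 → C_1 maps a triangle to the signed sum of its edges. For instance
  ∂BDE = DE − BE + BD,
  ∂ABF = BF − AF + AB.
The 9×6 boundary matrix has rank 5 and Smith normal form diag(1,1,1,1,1).

Now H_k = ker ∂_k / im ∂_{k+1}, so:

  H_0: rank C_0 − rank ∂_1 = 5 − 4 = 1, and the invariant factors of ∂_1 are all 1, so H_0 = Z.
  H_1: rank ker ∂_1 − rank ∂_2 = (9 − 4) − 5 = 0, and the invariant factors of ∂_2 are all 1, so H_1 = 0.
  H_2: rank ker ∂_2 − rank ∂_3 = (6 − 5) − 0 = 1, and there is no ∂_3, so H_2 = Z.

As a check, the Euler characteristic is 5 − 9 + 6 = 2, which agrees with 1 − 0 + 1 = 2.
(K is a triangulation of the 2-sphere S^2.)

Hence the Betti numbers are b_0 = 1, b_1 = 0, b_2 = 1.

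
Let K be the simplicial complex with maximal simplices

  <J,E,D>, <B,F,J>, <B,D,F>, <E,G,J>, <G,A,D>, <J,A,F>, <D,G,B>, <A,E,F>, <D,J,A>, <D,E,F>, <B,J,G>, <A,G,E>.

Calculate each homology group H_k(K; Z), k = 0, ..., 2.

Fix the vertex order A < B < D < E < F < G < J and write every simplex with vertices in increasing order. Then dim K = 2 and the simplices of K are:

  0-simplices (7): A, B, D, E, F, G, J
  1-simplices (18): AD, AE, AF, AG, AJ, BD, BF, BG, BJ, DE, DF, DG, DJ, EF, EG, EJ, FJ, GJ
  2-simplices (12): ADG, ADJ, AEF, AEG, AFJ, BDF, BDG, BFJ, BGJ, DEF, DEJ, EGJ

so the chain groups are C_0 ≅ Z^7, C_1 ≅ Z^18, C_2 ≅ Z^12.

The boundary map ∂_1: C_1 → C_0 maps an edge to its endpoints' difference, ∂[p,q] = q − p.
The resulting 7×18 matrix has rank 6, and its Smith normal form has invariant factors (1,1,1,1,1,1).

The boundary map ∂_2: C_2 → C_1 maps a triangle to the signed sum of its edges. For instance
  ∂ADJ = DJ − AJ + AD,
  ∂BFJ = FJ − BJ + BF.
The 18×12 boundary matrix has rank 12 and Smith normal form diag(1,1,1,1,1,1,1,1,1,1,1,2).

Computing H_k = (kernel of ∂_k) / (image of ∂_{k+1}):

  H_0: rank C_0 − rank ∂_1 = 7 − 6 = 1, and the invariant factors of ∂_1 are all 1, so H_0 ≅ Z.
  H_1: rank ker ∂_1 − rank ∂_2 = (18 − 6) − 12 = 0, and ∂_2 has invariant factor 2 > 1, so H_1 ≅ Z/2.
  H_2: rank ker ∂_2 − rank ∂_3 = (12 − 12) − 0 = 0, and there is no ∂_3, so H_2 ≅ 0.

As a check, the Euler characteristic is 7 − 18 + 12 = 1, which agrees with 1 − 0 + 0 = 1.
(K is a triangulation of the real projective plane RP^2.)

H_0 ≅ Z,  H_1 ≅ Z/2,  H_2 = 0.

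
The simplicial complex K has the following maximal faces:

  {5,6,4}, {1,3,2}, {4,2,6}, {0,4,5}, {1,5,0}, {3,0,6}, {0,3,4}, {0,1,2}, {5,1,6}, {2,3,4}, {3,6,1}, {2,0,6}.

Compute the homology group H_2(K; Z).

We work with the vertex ordering 0 < 1 < 2 < 3 < 4 < 5 < 6. The simplices of K, each written with vertices in increasing order, are:

  0-simplices (7): [0], [1], [2], [3], [4], [5], [6]
  1-simplices (18): [0,1], [0,2], [0,3], [0,4], [0,5], [0,6], [1,2], [1,3], [1,5], [1,6], [2,3], [2,4], [2,6], [3,4], [3,6], [4,5], [4,6], [5,6]
  2-simplices (12): [0,1,2], [0,1,5], [0,2,6], [0,3,4], [0,3,6], [0,4,5], [1,2,3], [1,3,6], [1,5,6], [2,3,4], [2,4,6], [4,5,6]

giving chain groups C_0 ≅ Z^7, C_1 ≅ Z^18, C_2 ≅ Z^12.

The boundary map ∂_1: C_1 → C_0 is given by ∂[p,q] = [q] − [p]. For instance
  ∂[0,2] = [2] − [0].
The 7×18 boundary matrix has rank 6 and Smith normal form diag(1,1,1,1,1,1).

The boundary map ∂_2: C_2 → C_1 acts by ∂[p,q,r] = [q,r] − [p,r] + [p,q]. For instance
  ∂[1,2,3] = [2,3] − [1,3] + [1,2],
  ∂[0,1,5] = [1,5] − [0,5] + [0,1].
This gives a 18×12 integer matrix of rank 12; reducing to Smith normal form yields diagonal entries (1,1,1,1,1,1,1,1,1,1,1,2).

Now H_k = ker ∂_k / im ∂_{k+1}, so:

  H_2: rank ker ∂_2 − rank ∂_3 = (12 − 12) − 0 = 0, and there is no ∂_3, so H_2 ≅ 0.

H_2 = 0.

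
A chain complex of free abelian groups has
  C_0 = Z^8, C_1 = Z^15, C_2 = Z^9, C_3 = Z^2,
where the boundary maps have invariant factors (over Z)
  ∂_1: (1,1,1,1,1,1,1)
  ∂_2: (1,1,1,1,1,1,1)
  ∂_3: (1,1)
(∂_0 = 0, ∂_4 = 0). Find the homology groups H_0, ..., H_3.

H_0: b_0 = 8 − 0 − 7 = 1; torsion from ∂_1 factors > 1: none. So H_0 ≅ Z.
H_1: b_1 = 15 − 7 − 7 = 1; torsion from ∂_2 factors > 1: none. So H_1 ≅ Z.
H_2: b_2 = 9 − 7 − 2 = 0; torsion from ∂_3 factors > 1: none. So H_2 ≅ 0.
H_3: b_3 = 2 − 2 − 0 = 0; torsion from ∂_4 factors > 1: none. So H_3 ≅ 0.

H_0 ≅ Z,  H_1 ≅ Z,  H_2 = 0,  H_3 = 0.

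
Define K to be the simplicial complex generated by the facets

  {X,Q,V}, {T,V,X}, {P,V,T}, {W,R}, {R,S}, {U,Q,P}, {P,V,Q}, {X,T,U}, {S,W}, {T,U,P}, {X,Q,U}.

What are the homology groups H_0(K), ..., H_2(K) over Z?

K has 9 vertices, 15 edges, 8 triangles.
rank ∂_0 = 0, rank ∂_1 = 7 ⇒ b_0 = 9 − 0 − 7 = 2; all invariant factors of ∂_1 are 1 so no torsion. So H_0 ≅ Z^2.
rank ∂_1 = 7, rank ∂_2 = 7 ⇒ b_1 = 15 − 7 − 7 = 1; all invariant factors of ∂_2 are 1 so no torsion. So H_1 ≅ Z.
rank ∂_2 = 7, rank ∂_3 = 0 ⇒ b_2 = 8 − 7 − 0 = 1. So H_2 ≅ Z.

H_0 ≅ Z^2,  H_1 ≅ Z,  H_2 ≅ Z.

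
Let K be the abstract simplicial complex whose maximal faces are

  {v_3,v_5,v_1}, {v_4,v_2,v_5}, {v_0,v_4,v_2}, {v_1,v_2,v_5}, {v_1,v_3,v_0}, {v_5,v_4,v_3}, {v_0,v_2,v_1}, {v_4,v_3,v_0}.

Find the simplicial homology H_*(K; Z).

H_0 = Z,  H_1 = 0,  H_2 = Z.

K has 6 vertices, 12 edges, 8 triangles.
rank ∂_0 = 0, rank ∂_1 = 5 ⇒ b_0 = 6 − 0 − 5 = 1; all invariant factors of ∂_1 are 1 so no torsion. So H_0 = Z.
rank ∂_1 = 5, rank ∂_2 = 7 ⇒ b_1 = 12 − 5 − 7 = 0; all invariant factors of ∂_2 are 1 so no torsion. So H_1 = 0.
rank ∂_2 = 7, rank ∂_3 = 0 ⇒ b_2 = 8 − 7 − 0 = 1. So H_2 = Z.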